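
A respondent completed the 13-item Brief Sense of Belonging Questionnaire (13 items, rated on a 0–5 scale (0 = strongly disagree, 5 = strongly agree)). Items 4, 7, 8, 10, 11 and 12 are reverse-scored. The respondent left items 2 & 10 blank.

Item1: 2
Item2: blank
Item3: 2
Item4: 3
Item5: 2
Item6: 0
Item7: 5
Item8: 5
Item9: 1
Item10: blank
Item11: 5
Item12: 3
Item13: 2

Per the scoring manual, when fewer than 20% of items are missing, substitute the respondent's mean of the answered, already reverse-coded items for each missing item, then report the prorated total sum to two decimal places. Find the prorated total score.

15.36

Reverse-coded (reversed = (0+5) − raw = 5 − raw):
  item 4: 5 − 3 = 2
  item 7: 5 − 5 = 0
  item 8: 5 − 5 = 0
  item 11: 5 − 5 = 0
  item 12: 5 − 3 = 2
Completed scored items (11 of 13): 2, 2, 2, 2, 0, 0, 0, 1, 0, 2, 2; sum = 13.
Person mean = 13 / 11 ≈ 1.1818
Prorated total = (13 / 11) × 13 = 15.36 (to 2 dp)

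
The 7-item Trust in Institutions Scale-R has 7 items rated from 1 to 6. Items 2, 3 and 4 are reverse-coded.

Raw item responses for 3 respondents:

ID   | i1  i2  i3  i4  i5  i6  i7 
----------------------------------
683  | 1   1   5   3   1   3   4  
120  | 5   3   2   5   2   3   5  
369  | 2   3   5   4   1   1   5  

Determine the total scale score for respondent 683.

21

Respondent 683 raw: 1, 1, 5, 3, 1, 3, 4.
Reverse-coded (reverse-coded value = 7 − response):
  item 1: 1
  item 2: 7 − 1 = 6
  item 3: 7 − 5 = 2
  item 4: 7 − 3 = 4
  item 5: 1
  item 6: 3
  item 7: 4
Sum = 1 + 6 + 2 + 4 + 1 + 3 + 4 = 21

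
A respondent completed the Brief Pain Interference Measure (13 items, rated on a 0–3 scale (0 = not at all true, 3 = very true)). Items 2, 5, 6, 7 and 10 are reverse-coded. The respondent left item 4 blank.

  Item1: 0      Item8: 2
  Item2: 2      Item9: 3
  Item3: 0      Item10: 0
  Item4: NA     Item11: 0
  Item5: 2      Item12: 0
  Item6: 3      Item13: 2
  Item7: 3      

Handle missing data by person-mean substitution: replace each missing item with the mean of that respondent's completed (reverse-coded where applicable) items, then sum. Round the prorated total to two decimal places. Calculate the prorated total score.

Reverse-coded (reversed = (0+3) − raw = 3 − raw):
  item 2: 3 − 2 = 1
  item 5: 3 − 2 = 1
  item 6: 3 − 3 = 0
  item 7: 3 − 3 = 0
  item 10: 3 − 0 = 3
Completed scored items (12 of 13): 0, 1, 0, 1, 0, 0, 2, 3, 3, 0, 0, 2; sum = 12.
Person mean = 12 / 12 ≈ 1.0000
Prorated total = (12 / 12) × 13 = 13.00 (to 2 dp)

13.00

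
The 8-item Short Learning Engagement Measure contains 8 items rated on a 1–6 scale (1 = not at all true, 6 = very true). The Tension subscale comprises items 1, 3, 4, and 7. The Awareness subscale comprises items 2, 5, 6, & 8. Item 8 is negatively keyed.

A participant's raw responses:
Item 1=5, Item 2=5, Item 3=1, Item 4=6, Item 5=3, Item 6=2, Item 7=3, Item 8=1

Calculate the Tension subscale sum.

Tension items: 1, 3, 4, 7.
  item 1: 5
  item 3: 1
  item 4: 6
  item 7: 3
Sum = 5 + 1 + 6 + 3 = 15

15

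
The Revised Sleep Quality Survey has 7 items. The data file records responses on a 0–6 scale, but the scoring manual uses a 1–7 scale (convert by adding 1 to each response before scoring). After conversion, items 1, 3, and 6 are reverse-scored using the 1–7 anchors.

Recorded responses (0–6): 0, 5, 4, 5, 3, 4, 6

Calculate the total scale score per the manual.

36

Convert to 1–7: 1, 6, 5, 6, 4, 5, 7
Reverse-coded (on a 1–7 scale, reversed = 8 − raw):
  item 1: 8 − 1 = 7
  item 3: 8 − 5 = 3
  item 6: 8 − 5 = 3
Scored: 7, 6, 3, 6, 4, 3, 7
Total = 36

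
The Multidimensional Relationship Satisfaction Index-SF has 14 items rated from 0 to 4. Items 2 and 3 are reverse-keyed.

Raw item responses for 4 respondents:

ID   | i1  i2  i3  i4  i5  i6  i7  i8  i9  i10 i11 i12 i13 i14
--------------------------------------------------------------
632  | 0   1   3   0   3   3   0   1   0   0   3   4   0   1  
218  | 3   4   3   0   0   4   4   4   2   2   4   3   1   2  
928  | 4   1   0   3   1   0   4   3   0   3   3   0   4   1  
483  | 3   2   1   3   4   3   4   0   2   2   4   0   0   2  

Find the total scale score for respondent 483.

32

Respondent 483 raw: 3, 2, 1, 3, 4, 3, 4, 0, 2, 2, 4, 0, 0, 2.
Reverse-coded (reverse-coded value = 4 − response):
  item 1: 3
  item 2: 4 − 2 = 2
  item 3: 4 − 1 = 3
  item 4: 3
  item 5: 4
  item 6: 3
  item 7: 4
  item 8: 0
  item 9: 2
  item 10: 2
  item 11: 4
  item 12: 0
  item 13: 0
  item 14: 2
Sum = 3 + 2 + 3 + 3 + 4 + 3 + 4 + 0 + 2 + 2 + 4 + 0 + 0 + 2 = 32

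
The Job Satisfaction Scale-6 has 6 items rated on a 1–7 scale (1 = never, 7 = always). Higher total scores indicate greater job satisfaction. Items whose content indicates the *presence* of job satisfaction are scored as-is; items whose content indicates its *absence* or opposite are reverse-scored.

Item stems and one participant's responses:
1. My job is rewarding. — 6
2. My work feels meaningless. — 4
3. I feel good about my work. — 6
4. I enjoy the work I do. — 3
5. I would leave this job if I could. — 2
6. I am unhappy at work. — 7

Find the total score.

Items 2, 5, 6 describe the absence/opposite of job satisfaction → reverse-score.
reverse-coded value = 8 − response.
  item 1: 6
  item 2: 8 − 4 = 4
  item 3: 6
  item 4: 3
  item 5: 8 − 2 = 6
  item 6: 8 − 7 = 1
Total = 6 + 4 + 6 + 3 + 6 + 1 = 26

26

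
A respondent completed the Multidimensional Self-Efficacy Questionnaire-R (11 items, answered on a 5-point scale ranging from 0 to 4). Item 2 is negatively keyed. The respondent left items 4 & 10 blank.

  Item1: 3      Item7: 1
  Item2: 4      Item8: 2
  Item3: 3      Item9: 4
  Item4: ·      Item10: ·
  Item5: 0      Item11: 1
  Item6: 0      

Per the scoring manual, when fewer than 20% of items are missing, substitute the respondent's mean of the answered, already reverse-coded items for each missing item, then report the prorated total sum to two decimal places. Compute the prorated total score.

17.11

Reverse-coded (reverse-coded value = 4 − response):
  item 2: 4 − 4 = 0
Completed scored items (9 of 11): 3, 0, 3, 0, 0, 1, 2, 4, 1; sum = 14.
Person mean = 14 / 9 ≈ 1.5556
Prorated total = (14 / 9) × 11 = 17.11 (to 2 dp)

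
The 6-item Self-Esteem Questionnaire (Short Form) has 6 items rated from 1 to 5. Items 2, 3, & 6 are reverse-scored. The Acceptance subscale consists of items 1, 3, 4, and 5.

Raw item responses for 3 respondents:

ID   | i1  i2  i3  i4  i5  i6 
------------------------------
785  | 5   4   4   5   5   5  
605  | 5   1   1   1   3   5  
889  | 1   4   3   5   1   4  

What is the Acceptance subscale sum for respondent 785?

Respondent 785 raw: 5, 4, 4, 5, 5, 5.
Acceptance items: 1, 3, 4, 5.
Reverse-coded (reversed = (1+5) − raw = 6 − raw):
  item 1: 5
  item 3: 6 − 4 = 2
  item 4: 5
  item 5: 5
Sum = 5 + 2 + 5 + 5 = 17

17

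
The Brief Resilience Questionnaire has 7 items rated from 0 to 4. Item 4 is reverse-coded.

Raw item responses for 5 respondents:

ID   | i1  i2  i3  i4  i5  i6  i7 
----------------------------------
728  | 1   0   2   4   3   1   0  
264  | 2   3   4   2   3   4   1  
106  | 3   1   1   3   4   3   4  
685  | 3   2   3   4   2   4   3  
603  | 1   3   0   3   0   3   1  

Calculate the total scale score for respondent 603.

9

Respondent 603 raw: 1, 3, 0, 3, 0, 3, 1.
Reverse-coded (reverse-coded value = 4 − response):
  item 1: 1
  item 2: 3
  item 3: 0
  item 4: 4 − 3 = 1
  item 5: 0
  item 6: 3
  item 7: 1
Sum = 1 + 3 + 0 + 1 + 0 + 3 + 1 = 9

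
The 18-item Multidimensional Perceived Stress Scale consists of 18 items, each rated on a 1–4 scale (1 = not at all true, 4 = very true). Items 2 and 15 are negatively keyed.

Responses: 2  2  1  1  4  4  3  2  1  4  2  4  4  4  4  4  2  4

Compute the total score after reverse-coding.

50

Reverse-coded items (reversed = (1+4) − raw = 5 − raw):
  item 2: 5 − 2 = 3
  item 15: 5 − 4 = 1
Scored items: 2, 3, 1, 1, 4, 4, 3, 2, 1, 4, 2, 4, 4, 4, 1, 4, 2, 4
Total = 2 + 3 + 1 + 1 + 4 + 4 + 3 + 2 + 1 + 4 + 2 + 4 + 4 + 4 + 1 + 4 + 2 + 4 = 50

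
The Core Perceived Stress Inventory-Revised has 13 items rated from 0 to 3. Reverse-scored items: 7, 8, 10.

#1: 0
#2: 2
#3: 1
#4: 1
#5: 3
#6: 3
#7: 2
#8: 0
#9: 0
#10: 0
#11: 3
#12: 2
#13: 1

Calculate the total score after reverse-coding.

Reversing items 7, 8, and 10 with 3 − raw:
Total = 0 + 2 + 1 + 1 + 3 + 3 + (3−2) + (3−0) + 0 + (3−0) + 3 + 2 + 1
      = 0 + 2 + 1 + 1 + 3 + 3 + 1 + 3 + 0 + 3 + 3 + 2 + 1 = 23

23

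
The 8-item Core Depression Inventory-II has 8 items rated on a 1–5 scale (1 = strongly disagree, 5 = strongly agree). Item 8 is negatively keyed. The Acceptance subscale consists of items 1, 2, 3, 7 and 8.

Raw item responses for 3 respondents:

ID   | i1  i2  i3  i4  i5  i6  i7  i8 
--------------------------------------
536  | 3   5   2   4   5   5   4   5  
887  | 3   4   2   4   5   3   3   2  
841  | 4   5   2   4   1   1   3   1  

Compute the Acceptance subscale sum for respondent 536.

Respondent 536 raw: 3, 5, 2, 4, 5, 5, 4, 5.
Acceptance items: 1, 2, 3, 7, 8.
Reverse-coded (on a 1–5 scale, reversed = 6 − raw):
  item 1: 3
  item 2: 5
  item 3: 2
  item 7: 4
  item 8: 6 − 5 = 1
Sum = 3 + 5 + 2 + 4 + 1 = 15

15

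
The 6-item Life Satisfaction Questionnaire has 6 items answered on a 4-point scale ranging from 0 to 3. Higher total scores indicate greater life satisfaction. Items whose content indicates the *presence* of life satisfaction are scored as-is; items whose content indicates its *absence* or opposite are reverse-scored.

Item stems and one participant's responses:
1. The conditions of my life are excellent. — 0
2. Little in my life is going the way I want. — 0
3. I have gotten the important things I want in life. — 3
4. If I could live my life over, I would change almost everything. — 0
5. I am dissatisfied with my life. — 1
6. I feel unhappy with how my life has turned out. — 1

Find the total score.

13

Items 2, 4, 5, 6 describe the absence/opposite of life satisfaction → reverse-score.
reversed = (0+3) − raw = 3 − raw.
  item 1: 0
  item 2: 3 − 0 = 3
  item 3: 3
  item 4: 3 − 0 = 3
  item 5: 3 − 1 = 2
  item 6: 3 − 1 = 2
Total = 0 + 3 + 3 + 3 + 2 + 2 = 13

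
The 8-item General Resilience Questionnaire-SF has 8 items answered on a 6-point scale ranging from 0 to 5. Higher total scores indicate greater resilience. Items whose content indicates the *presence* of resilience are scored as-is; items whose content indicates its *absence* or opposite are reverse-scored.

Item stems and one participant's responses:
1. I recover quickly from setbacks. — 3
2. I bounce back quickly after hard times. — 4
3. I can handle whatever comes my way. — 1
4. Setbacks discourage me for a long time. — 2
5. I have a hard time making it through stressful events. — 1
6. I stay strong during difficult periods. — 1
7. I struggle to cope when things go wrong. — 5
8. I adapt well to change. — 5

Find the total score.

21

Items 4, 5, 7 describe the absence/opposite of resilience → reverse-score.
reversed = (0+5) − raw = 5 − raw.
  item 1: 3
  item 2: 4
  item 3: 1
  item 4: 5 − 2 = 3
  item 5: 5 − 1 = 4
  item 6: 1
  item 7: 5 − 5 = 0
  item 8: 5
Total = 3 + 4 + 1 + 3 + 4 + 1 + 0 + 5 = 21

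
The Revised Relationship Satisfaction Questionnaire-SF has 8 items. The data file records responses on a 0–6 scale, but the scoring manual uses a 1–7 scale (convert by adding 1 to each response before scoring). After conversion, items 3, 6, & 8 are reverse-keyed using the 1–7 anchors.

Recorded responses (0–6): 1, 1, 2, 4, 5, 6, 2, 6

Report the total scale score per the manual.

25

Convert to 1–7: 2, 2, 3, 5, 6, 7, 3, 7
Reverse-coded (reversed = (1+7) − raw = 8 − raw):
  item 3: 8 − 3 = 5
  item 6: 8 − 7 = 1
  item 8: 8 − 7 = 1
Scored: 2, 2, 5, 5, 6, 1, 3, 1
Total = 25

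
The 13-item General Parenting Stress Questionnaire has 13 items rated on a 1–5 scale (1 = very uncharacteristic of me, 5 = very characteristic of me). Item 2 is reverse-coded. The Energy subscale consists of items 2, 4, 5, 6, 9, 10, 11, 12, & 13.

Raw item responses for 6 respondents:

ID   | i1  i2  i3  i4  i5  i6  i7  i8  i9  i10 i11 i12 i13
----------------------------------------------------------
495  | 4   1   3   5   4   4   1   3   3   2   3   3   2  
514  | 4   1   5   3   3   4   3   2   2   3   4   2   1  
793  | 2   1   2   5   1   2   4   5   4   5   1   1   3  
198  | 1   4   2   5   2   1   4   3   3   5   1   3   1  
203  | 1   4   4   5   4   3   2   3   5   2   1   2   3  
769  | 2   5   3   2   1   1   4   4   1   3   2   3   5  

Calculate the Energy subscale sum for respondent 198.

23

Respondent 198 raw: 1, 4, 2, 5, 2, 1, 4, 3, 3, 5, 1, 3, 1.
Energy items: 2, 4, 5, 6, 9, 10, 11, 12, 13.
Reverse-coded (on a 1–5 scale, reversed = 6 − raw):
  item 2: 6 − 4 = 2
  item 4: 5
  item 5: 2
  item 6: 1
  item 9: 3
  item 10: 5
  item 11: 1
  item 12: 3
  item 13: 1
Sum = 2 + 5 + 2 + 1 + 3 + 5 + 1 + 3 + 1 = 23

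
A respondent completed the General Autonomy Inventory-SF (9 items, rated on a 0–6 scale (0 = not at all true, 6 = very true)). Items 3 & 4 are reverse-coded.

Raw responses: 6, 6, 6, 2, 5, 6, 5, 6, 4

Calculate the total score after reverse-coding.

Reversing items 3 & 4 with 6 − raw:
Total = 6 + 6 + (6−6) + (6−2) + 5 + 6 + 5 + 6 + 4
      = 6 + 6 + 0 + 4 + 5 + 6 + 5 + 6 + 4 = 42

42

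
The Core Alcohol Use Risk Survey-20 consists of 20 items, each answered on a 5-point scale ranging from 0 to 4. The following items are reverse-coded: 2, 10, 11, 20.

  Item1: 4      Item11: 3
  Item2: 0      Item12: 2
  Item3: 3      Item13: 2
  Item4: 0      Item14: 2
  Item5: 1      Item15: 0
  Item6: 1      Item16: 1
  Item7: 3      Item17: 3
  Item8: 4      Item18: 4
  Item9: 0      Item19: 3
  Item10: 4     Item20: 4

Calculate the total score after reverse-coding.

Reversing items 2, 10, 11 and 20 with 4 − raw:
Total = 4 + (4−0) + 3 + 0 + 1 + 1 + 3 + 4 + 0 + (4−4) + (4−3) + 2 + 2 + 2 + 0 + 1 + 3 + 4 + 3 + (4−4)
      = 4 + 4 + 3 + 0 + 1 + 1 + 3 + 4 + 0 + 0 + 1 + 2 + 2 + 2 + 0 + 1 + 3 + 4 + 3 + 0 = 38

38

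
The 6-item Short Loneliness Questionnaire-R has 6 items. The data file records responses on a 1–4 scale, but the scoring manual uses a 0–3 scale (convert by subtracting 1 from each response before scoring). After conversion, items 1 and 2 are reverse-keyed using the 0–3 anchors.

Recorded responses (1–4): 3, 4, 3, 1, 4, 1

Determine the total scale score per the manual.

6

Convert to 0–3: 2, 3, 2, 0, 3, 0
Reverse-coded (reverse-coded value = 3 − response):
  item 1: 3 − 2 = 1
  item 2: 3 − 3 = 0
Scored: 1, 0, 2, 0, 3, 0
Total = 6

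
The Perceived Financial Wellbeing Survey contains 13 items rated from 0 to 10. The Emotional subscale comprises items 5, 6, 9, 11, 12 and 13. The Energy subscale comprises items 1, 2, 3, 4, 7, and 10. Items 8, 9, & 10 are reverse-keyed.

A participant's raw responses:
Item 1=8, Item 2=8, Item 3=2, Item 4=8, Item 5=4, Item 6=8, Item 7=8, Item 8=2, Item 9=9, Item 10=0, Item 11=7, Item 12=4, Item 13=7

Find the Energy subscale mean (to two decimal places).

Energy items: 1, 2, 3, 4, 7, 10.
Of these, item 10 is reverse-keyed; reverse-coded value = 10 − response.
  item 1: 8
  item 2: 8
  item 3: 2
  item 4: 8
  item 7: 8
  item 10: 10 − 0 = 10
Sum = 8 + 8 + 2 + 8 + 8 + 10 = 44
Mean = 44 / 6 = 7.33

7.33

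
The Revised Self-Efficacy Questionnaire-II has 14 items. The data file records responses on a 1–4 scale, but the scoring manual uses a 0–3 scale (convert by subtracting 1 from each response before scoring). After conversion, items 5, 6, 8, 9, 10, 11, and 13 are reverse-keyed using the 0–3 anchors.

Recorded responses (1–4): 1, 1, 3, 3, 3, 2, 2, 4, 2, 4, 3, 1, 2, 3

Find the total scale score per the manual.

15

Convert to 0–3: 0, 0, 2, 2, 2, 1, 1, 3, 1, 3, 2, 0, 1, 2
Reverse-coded (reverse-coded value = 3 − response):
  item 5: 3 − 2 = 1
  item 6: 3 − 1 = 2
  item 8: 3 − 3 = 0
  item 9: 3 − 1 = 2
  item 10: 3 − 3 = 0
  item 11: 3 − 2 = 1
  item 13: 3 − 1 = 2
Scored: 0, 0, 2, 2, 1, 2, 1, 0, 2, 0, 1, 0, 2, 2
Total = 15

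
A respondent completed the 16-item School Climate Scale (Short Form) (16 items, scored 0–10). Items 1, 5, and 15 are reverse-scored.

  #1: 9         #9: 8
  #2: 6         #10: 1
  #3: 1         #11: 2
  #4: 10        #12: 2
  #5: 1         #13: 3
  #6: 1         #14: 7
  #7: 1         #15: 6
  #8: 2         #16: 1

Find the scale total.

59

Reverse-scored items use 10 − raw:
  item 1: 10 − 9 = 1
  item 5: 10 − 1 = 9
  item 15: 10 − 6 = 4
Scored responses: 1, 6, 1, 10, 9, 1, 1, 2, 8, 1, 2, 2, 3, 7, 4, 1
Total = 1 + 6 + 1 + 10 + 9 + 1 + 1 + 2 + 8 + 1 + 2 + 2 + 3 + 7 + 4 + 1 = 59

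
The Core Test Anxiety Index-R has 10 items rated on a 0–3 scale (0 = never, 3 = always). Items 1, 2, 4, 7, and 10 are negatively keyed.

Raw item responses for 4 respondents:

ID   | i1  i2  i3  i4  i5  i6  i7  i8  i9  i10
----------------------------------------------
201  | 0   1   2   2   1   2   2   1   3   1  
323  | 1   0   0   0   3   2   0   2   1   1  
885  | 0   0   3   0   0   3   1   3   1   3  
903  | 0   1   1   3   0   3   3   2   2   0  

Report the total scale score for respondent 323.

21

Respondent 323 raw: 1, 0, 0, 0, 3, 2, 0, 2, 1, 1.
Reverse-coded (reverse-coded value = 3 − response):
  item 1: 3 − 1 = 2
  item 2: 3 − 0 = 3
  item 3: 0
  item 4: 3 − 0 = 3
  item 5: 3
  item 6: 2
  item 7: 3 − 0 = 3
  item 8: 2
  item 9: 1
  item 10: 3 − 1 = 2
Sum = 2 + 3 + 0 + 3 + 3 + 2 + 3 + 2 + 1 + 2 = 21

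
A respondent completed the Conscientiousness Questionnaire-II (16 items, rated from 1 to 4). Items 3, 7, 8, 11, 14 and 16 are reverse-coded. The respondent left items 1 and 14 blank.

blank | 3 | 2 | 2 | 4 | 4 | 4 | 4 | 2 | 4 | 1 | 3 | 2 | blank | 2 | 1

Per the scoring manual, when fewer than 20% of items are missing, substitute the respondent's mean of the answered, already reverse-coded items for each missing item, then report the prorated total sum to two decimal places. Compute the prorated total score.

44.57

Reverse-coded (reversed = (1+4) − raw = 5 − raw):
  item 3: 5 − 2 = 3
  item 7: 5 − 4 = 1
  item 8: 5 − 4 = 1
  item 11: 5 − 1 = 4
  item 16: 5 − 1 = 4
Completed scored items (14 of 16): 3, 3, 2, 4, 4, 1, 1, 2, 4, 4, 3, 2, 2, 4; sum = 39.
Person mean = 39 / 14 ≈ 2.7857
Prorated total = (39 / 14) × 16 = 44.57 (to 2 dp)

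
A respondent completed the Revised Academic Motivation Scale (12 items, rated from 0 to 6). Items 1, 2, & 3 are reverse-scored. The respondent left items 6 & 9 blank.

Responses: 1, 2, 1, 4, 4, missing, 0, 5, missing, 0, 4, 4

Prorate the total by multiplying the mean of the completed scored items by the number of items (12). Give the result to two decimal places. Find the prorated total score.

Reverse-coded (reverse-coded value = 6 − response):
  item 1: 6 − 1 = 5
  item 2: 6 − 2 = 4
  item 3: 6 − 1 = 5
Completed scored items (10 of 12): 5, 4, 5, 4, 4, 0, 5, 0, 4, 4; sum = 35.
Person mean = 35 / 10 ≈ 3.5000
Prorated total = (35 / 10) × 12 = 42.00 (to 2 dp)

42.00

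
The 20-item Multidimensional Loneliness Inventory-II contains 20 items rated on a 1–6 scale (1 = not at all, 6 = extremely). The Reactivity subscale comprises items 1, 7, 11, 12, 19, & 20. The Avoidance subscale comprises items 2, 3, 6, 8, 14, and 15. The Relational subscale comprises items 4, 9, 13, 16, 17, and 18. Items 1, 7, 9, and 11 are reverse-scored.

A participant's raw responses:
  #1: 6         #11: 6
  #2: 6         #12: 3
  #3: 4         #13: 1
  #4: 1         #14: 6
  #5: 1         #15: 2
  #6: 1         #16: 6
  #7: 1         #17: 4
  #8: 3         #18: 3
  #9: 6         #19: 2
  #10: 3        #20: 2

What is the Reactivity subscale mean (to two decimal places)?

2.50

Reactivity items: 1, 7, 11, 12, 19, 20.
Of these, items 1, 7 and 11 are reverse-scored; reversed = (1+6) − raw = 7 − raw.
  item 1: 7 − 6 = 1
  item 7: 7 − 1 = 6
  item 11: 7 − 6 = 1
  item 12: 3
  item 19: 2
  item 20: 2
Sum = 1 + 6 + 1 + 3 + 2 + 2 = 15
Mean = 15 / 6 = 2.50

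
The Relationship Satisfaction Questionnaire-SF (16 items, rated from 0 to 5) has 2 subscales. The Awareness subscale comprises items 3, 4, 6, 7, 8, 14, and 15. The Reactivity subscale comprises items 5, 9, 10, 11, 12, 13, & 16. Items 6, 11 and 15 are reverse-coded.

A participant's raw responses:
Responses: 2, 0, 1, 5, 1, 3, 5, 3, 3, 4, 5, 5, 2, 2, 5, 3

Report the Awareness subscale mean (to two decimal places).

Awareness items: 3, 4, 6, 7, 8, 14, 15.
Of these, items 6 & 15 are reverse-coded; on a 0–5 scale, reversed = 5 − raw.
  item 3: 1
  item 4: 5
  item 6: 5 − 3 = 2
  item 7: 5
  item 8: 3
  item 14: 2
  item 15: 5 − 5 = 0
Sum = 1 + 5 + 2 + 5 + 3 + 2 + 0 = 18
Mean = 18 / 7 = 2.57

2.57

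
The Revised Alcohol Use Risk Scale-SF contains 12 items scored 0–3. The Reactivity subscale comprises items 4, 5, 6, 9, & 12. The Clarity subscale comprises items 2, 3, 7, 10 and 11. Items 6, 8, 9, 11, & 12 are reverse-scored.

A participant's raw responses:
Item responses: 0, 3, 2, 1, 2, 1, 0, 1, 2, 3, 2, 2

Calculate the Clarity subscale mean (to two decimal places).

Clarity items: 2, 3, 7, 10, 11.
Of these, item 11 is reverse-scored; on a 0–3 scale, reversed = 3 − raw.
  item 2: 3
  item 3: 2
  item 7: 0
  item 10: 3
  item 11: 3 − 2 = 1
Sum = 3 + 2 + 0 + 3 + 1 = 9
Mean = 9 / 5 = 1.80

1.80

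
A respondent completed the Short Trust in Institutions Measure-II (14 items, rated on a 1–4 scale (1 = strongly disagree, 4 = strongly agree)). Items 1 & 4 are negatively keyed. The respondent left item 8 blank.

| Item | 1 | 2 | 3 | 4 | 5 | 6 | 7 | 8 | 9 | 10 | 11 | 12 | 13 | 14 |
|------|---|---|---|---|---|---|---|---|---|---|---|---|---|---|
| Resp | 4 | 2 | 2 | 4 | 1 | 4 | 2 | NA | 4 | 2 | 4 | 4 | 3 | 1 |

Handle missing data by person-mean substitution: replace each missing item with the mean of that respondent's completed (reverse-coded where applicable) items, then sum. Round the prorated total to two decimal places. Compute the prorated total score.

Reverse-coded (on a 1–4 scale, reversed = 5 − raw):
  item 1: 5 − 4 = 1
  item 4: 5 − 4 = 1
Completed scored items (13 of 14): 1, 2, 2, 1, 1, 4, 2, 4, 2, 4, 4, 3, 1; sum = 31.
Person mean = 31 / 13 ≈ 2.3846
Prorated total = (31 / 13) × 14 = 33.38 (to 2 dp)

33.38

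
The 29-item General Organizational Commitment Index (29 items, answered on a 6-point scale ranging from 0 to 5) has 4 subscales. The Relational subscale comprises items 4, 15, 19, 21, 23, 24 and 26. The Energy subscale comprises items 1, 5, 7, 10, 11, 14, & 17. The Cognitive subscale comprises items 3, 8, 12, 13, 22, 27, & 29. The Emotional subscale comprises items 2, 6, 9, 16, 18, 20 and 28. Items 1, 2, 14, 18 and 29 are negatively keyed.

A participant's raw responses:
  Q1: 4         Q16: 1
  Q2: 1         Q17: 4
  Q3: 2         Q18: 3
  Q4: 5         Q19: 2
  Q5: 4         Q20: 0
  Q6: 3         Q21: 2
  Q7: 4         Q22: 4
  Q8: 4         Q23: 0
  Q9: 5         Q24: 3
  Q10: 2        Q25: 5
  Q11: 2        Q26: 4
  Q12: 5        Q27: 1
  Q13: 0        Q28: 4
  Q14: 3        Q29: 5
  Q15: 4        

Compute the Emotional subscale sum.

19

Emotional items: 2, 6, 9, 16, 18, 20, 28.
Of these, items 2 & 18 are negatively keyed; reversed = (0+5) − raw = 5 − raw.
  item 2: 5 − 1 = 4
  item 6: 3
  item 9: 5
  item 16: 1
  item 18: 5 − 3 = 2
  item 20: 0
  item 28: 4
Sum = 4 + 3 + 5 + 1 + 2 + 0 + 4 = 19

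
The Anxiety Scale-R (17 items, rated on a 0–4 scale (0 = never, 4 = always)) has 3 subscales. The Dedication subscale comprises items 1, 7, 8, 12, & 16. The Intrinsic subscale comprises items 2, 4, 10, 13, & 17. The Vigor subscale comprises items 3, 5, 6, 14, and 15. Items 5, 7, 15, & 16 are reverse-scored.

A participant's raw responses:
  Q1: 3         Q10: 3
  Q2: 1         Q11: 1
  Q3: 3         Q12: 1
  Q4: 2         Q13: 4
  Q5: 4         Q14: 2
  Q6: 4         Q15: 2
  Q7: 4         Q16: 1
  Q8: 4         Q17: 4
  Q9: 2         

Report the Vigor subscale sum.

11

Vigor items: 3, 5, 6, 14, 15.
Of these, items 5 and 15 are reverse-scored; on a 0–4 scale, reversed = 4 − raw.
  item 3: 3
  item 5: 4 − 4 = 0
  item 6: 4
  item 14: 2
  item 15: 4 − 2 = 2
Sum = 3 + 0 + 4 + 2 + 2 = 11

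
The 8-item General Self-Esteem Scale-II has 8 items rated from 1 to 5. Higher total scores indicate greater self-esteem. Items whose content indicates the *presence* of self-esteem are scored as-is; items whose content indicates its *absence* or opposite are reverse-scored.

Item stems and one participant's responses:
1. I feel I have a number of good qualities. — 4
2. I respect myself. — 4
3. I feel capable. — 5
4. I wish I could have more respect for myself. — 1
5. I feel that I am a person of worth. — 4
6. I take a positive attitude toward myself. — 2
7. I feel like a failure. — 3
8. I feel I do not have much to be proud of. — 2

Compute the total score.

31

Items 4, 7, 8 describe the absence/opposite of self-esteem → reverse-score.
on a 1–5 scale, reversed = 6 − raw.
  item 1: 4
  item 2: 4
  item 3: 5
  item 4: 6 − 1 = 5
  item 5: 4
  item 6: 2
  item 7: 6 − 3 = 3
  item 8: 6 − 2 = 4
Total = 4 + 4 + 5 + 5 + 4 + 2 + 3 + 4 = 31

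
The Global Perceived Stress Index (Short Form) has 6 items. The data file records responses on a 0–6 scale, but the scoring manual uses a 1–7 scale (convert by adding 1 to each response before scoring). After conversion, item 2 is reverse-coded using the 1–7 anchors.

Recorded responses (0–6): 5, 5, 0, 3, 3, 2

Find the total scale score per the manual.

Convert to 1–7: 6, 6, 1, 4, 4, 3
Reverse-coded (reversed = (1+7) − raw = 8 − raw):
  item 2: 8 − 6 = 2
Scored: 6, 2, 1, 4, 4, 3
Total = 20

20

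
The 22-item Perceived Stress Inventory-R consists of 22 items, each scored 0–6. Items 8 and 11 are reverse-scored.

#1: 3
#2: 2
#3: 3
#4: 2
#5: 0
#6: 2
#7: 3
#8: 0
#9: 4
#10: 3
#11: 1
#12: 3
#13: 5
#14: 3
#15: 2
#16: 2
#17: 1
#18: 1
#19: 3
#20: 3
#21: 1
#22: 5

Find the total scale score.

Reversing items 8 and 11 with 6 − raw:
Total = 3 + 2 + 3 + 2 + 0 + 2 + 3 + (6−0) + 4 + 3 + (6−1) + 3 + 5 + 3 + 2 + 2 + 1 + 1 + 3 + 3 + 1 + 5
      = 3 + 2 + 3 + 2 + 0 + 2 + 3 + 6 + 4 + 3 + 5 + 3 + 5 + 3 + 2 + 2 + 1 + 1 + 3 + 3 + 1 + 5 = 62

62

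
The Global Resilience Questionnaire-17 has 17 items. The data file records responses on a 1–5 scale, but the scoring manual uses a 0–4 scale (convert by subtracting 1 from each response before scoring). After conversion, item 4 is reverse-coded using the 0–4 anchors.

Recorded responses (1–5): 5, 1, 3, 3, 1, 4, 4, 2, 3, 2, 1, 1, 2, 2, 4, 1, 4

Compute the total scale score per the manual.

Convert to 0–4: 4, 0, 2, 2, 0, 3, 3, 1, 2, 1, 0, 0, 1, 1, 3, 0, 3
Reverse-coded (reversed = (0+4) − raw = 4 − raw):
  item 4: 4 − 2 = 2
Scored: 4, 0, 2, 2, 0, 3, 3, 1, 2, 1, 0, 0, 1, 1, 3, 0, 3
Total = 26

26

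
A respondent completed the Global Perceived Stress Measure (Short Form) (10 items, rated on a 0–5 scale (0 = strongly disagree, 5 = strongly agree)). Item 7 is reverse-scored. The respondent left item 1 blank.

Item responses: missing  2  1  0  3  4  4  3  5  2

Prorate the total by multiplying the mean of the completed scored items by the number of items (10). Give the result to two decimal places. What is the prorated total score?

23.33

Reverse-coded (on a 0–5 scale, reversed = 5 − raw):
  item 7: 5 − 4 = 1
Completed scored items (9 of 10): 2, 1, 0, 3, 4, 1, 3, 5, 2; sum = 21.
Person mean = 21 / 9 ≈ 2.3333
Prorated total = (21 / 9) × 10 = 23.33 (to 2 dp)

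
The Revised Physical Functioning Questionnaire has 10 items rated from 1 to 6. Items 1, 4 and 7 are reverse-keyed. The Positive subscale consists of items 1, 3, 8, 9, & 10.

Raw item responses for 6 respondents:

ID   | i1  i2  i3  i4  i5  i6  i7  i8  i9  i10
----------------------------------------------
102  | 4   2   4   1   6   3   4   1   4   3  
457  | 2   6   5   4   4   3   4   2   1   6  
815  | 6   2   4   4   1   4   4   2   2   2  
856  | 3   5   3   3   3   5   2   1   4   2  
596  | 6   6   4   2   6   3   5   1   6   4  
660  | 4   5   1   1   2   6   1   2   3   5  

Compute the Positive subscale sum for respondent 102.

Respondent 102 raw: 4, 2, 4, 1, 6, 3, 4, 1, 4, 3.
Positive items: 1, 3, 8, 9, 10.
Reverse-coded (reverse-coded value = 7 − response):
  item 1: 7 − 4 = 3
  item 3: 4
  item 8: 1
  item 9: 4
  item 10: 3
Sum = 3 + 4 + 1 + 4 + 3 = 15

15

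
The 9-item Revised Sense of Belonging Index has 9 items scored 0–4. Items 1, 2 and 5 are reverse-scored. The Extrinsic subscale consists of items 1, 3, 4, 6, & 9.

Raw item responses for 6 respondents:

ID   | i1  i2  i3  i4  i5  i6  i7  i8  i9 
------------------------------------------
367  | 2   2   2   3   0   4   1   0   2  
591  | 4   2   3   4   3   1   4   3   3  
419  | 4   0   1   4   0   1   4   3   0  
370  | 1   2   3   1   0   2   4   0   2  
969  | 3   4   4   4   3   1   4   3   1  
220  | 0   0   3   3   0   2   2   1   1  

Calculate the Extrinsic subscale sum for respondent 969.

Respondent 969 raw: 3, 4, 4, 4, 3, 1, 4, 3, 1.
Extrinsic items: 1, 3, 4, 6, 9.
Reverse-coded (reverse-coded value = 4 − response):
  item 1: 4 − 3 = 1
  item 3: 4
  item 4: 4
  item 6: 1
  item 9: 1
Sum = 1 + 4 + 4 + 1 + 1 = 11

11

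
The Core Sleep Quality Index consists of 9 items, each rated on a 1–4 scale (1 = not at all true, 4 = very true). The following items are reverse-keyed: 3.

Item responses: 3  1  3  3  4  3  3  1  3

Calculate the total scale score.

Apply reverse scoring (on a 1–4 scale, reversed = 5 − raw):
  item 3: 5 − 3 = 2
After reverse-coding: 3, 1, 2, 3, 4, 3, 3, 1, 3
Total = 3 + 1 + 2 + 3 + 4 + 3 + 3 + 1 + 3 = 23

23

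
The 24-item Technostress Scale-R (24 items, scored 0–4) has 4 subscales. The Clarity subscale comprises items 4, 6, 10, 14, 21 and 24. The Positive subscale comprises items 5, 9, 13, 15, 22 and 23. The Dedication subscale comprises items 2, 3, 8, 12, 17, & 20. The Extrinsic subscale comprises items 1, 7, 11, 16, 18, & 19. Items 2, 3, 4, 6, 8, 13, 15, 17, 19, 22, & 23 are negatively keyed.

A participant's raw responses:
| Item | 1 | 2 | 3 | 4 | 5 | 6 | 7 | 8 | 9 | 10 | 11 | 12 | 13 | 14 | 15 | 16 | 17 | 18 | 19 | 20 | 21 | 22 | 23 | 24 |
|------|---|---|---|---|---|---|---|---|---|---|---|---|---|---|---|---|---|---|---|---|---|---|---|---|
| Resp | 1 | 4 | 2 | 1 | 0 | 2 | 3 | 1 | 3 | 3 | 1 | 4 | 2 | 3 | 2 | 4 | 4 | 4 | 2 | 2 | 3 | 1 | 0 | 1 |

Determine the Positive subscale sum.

Positive items: 5, 9, 13, 15, 22, 23.
Of these, items 13, 15, 22 and 23 are negatively keyed; on a 0–4 scale, reversed = 4 − raw.
  item 5: 0
  item 9: 3
  item 13: 4 − 2 = 2
  item 15: 4 − 2 = 2
  item 22: 4 − 1 = 3
  item 23: 4 − 0 = 4
Sum = 0 + 3 + 2 + 2 + 3 + 4 = 14

14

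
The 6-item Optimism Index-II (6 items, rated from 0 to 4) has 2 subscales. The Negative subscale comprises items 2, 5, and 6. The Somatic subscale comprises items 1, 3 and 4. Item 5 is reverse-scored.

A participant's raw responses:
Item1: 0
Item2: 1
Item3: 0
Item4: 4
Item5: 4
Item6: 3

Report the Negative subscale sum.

Negative items: 2, 5, 6.
Of these, item 5 is reverse-scored; reversed = (0+4) − raw = 4 − raw.
  item 2: 1
  item 5: 4 − 4 = 0
  item 6: 3
Sum = 1 + 0 + 3 = 4

4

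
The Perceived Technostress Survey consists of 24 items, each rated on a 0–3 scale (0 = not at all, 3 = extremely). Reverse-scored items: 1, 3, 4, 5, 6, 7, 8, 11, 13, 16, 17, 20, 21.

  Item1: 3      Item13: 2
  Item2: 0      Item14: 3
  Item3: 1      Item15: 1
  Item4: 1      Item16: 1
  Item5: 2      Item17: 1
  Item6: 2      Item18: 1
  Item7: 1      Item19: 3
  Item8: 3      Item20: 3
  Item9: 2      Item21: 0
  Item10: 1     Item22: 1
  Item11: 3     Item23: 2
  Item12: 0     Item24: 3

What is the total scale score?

33

Reversing items 1, 3, 4, 5, 6, 7, 8, 11, 13, 16, 17, 20, and 21 with 3 − raw:
Total = (3−3) + 0 + (3−1) + (3−1) + (3−2) + (3−2) + (3−1) + (3−3) + 2 + 1 + (3−3) + 0 + (3−2) + 3 + 1 + (3−1) + (3−1) + 1 + 3 + (3−3) + (3−0) + 1 + 2 + 3
      = 0 + 0 + 2 + 2 + 1 + 1 + 2 + 0 + 2 + 1 + 0 + 0 + 1 + 3 + 1 + 2 + 2 + 1 + 3 + 0 + 3 + 1 + 2 + 3 = 33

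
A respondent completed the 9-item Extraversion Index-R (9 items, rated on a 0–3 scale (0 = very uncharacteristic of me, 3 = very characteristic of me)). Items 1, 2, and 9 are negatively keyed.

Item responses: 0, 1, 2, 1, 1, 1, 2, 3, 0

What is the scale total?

18

Reverse-coded items (on a 0–3 scale, reversed = 3 − raw):
  item 1: 3 − 0 = 3
  item 2: 3 − 1 = 2
  item 9: 3 − 0 = 3
Scored responses: 3, 2, 2, 1, 1, 1, 2, 3, 3
Total = 3 + 2 + 2 + 1 + 1 + 1 + 2 + 3 + 3 = 18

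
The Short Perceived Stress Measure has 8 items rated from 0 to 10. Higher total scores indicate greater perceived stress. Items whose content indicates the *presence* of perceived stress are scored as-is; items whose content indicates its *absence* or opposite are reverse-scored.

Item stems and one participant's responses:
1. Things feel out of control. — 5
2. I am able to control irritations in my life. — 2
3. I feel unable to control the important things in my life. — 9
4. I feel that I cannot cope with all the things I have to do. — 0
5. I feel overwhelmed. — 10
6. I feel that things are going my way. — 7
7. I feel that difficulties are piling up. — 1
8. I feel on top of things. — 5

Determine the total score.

41

Items 2, 6, 8 describe the absence/opposite of perceived stress → reverse-score.
reverse-coded value = 10 − response.
  item 1: 5
  item 2: 10 − 2 = 8
  item 3: 9
  item 4: 0
  item 5: 10
  item 6: 10 − 7 = 3
  item 7: 1
  item 8: 10 − 5 = 5
Total = 5 + 8 + 9 + 0 + 10 + 3 + 1 + 5 = 41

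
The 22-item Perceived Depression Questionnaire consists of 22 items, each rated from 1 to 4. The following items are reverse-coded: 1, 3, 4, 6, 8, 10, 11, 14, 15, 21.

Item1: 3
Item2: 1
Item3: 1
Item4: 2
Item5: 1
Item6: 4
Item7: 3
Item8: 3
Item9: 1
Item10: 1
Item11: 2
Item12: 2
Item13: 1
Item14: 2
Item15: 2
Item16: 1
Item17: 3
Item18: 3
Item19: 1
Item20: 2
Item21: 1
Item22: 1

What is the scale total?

49

Raw sum = 41. Reverse-coded items: 1, 3, 4, 6, 8, 10, 11, 14, 15, 21; their raw sum = 21.
Each reversal replaces raw with 5 − raw, changing the total by 5 − 2·raw per item.
Total = 41 + 10·5 − 2·21 = 41 + 50 − 42 = 49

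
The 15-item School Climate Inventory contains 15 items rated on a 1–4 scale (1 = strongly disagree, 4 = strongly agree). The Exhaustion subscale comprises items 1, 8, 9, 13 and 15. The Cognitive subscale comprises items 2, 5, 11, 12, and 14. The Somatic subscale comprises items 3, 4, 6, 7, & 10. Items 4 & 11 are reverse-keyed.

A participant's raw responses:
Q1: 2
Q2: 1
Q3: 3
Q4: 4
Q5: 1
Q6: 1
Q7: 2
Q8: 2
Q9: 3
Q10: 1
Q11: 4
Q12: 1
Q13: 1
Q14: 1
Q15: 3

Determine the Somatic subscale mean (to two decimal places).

1.60

Somatic items: 3, 4, 6, 7, 10.
Of these, item 4 is reverse-keyed; reversed = (1+4) − raw = 5 − raw.
  item 3: 3
  item 4: 5 − 4 = 1
  item 6: 1
  item 7: 2
  item 10: 1
Sum = 3 + 1 + 1 + 2 + 1 = 8
Mean = 8 / 5 = 1.60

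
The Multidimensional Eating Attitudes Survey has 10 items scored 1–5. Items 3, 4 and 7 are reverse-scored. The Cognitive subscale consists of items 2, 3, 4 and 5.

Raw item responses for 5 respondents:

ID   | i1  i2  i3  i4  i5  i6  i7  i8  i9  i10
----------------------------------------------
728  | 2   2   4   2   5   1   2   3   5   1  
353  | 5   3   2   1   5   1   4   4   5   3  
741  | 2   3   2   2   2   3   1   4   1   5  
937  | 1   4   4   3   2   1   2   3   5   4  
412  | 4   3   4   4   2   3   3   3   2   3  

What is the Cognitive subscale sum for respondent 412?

9

Respondent 412 raw: 4, 3, 4, 4, 2, 3, 3, 3, 2, 3.
Cognitive items: 2, 3, 4, 5.
Reverse-coded (reverse-coded value = 6 − response):
  item 2: 3
  item 3: 6 − 4 = 2
  item 4: 6 − 4 = 2
  item 5: 2
Sum = 3 + 2 + 2 + 2 = 9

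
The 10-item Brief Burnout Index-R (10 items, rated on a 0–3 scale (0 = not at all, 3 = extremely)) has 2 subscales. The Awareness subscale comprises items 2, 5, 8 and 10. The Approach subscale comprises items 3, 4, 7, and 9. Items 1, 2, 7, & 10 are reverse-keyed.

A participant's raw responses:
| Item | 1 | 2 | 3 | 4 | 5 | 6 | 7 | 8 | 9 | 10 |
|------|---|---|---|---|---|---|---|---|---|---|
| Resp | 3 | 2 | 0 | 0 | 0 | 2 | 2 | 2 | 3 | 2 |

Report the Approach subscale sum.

Approach items: 3, 4, 7, 9.
Of these, item 7 is reverse-keyed; reverse-coded value = 3 − response.
  item 3: 0
  item 4: 0
  item 7: 3 − 2 = 1
  item 9: 3
Sum = 0 + 0 + 1 + 3 = 4

4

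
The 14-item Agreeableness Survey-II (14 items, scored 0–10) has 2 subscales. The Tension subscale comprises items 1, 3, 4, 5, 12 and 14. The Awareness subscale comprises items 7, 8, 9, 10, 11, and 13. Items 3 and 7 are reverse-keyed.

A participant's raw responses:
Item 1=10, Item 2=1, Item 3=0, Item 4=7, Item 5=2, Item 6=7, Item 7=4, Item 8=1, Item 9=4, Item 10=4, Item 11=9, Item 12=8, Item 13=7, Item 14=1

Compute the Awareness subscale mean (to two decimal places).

5.17

Awareness items: 7, 8, 9, 10, 11, 13.
Of these, item 7 is reverse-keyed; reverse-coded value = 10 − response.
  item 7: 10 − 4 = 6
  item 8: 1
  item 9: 4
  item 10: 4
  item 11: 9
  item 13: 7
Sum = 6 + 1 + 4 + 4 + 9 + 7 = 31
Mean = 31 / 6 = 5.17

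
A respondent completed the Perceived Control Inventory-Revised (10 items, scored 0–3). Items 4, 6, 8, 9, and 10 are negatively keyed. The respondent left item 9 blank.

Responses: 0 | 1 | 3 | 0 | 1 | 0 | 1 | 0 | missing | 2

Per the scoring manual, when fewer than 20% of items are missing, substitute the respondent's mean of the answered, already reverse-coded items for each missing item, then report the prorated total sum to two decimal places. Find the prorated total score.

Reverse-coded (reverse-coded value = 3 − response):
  item 4: 3 − 0 = 3
  item 6: 3 − 0 = 3
  item 8: 3 − 0 = 3
  item 10: 3 − 2 = 1
Completed scored items (9 of 10): 0, 1, 3, 3, 1, 3, 1, 3, 1; sum = 16.
Person mean = 16 / 9 ≈ 1.7778
Prorated total = (16 / 9) × 10 = 17.78 (to 2 dp)

17.78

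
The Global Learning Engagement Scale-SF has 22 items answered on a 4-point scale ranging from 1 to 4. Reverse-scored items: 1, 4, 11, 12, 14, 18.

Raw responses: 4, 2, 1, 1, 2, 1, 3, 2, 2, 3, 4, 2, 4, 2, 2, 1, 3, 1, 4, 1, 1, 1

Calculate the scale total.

Reverse-coded items (reversed = (1+4) − raw = 5 − raw):
  item 1: 5 − 4 = 1
  item 4: 5 − 1 = 4
  item 11: 5 − 4 = 1
  item 12: 5 − 2 = 3
  item 14: 5 − 2 = 3
  item 18: 5 − 1 = 4
Scored responses: 1, 2, 1, 4, 2, 1, 3, 2, 2, 3, 1, 3, 4, 3, 2, 1, 3, 4, 4, 1, 1, 1
Total = 1 + 2 + 1 + 4 + 2 + 1 + 3 + 2 + 2 + 3 + 1 + 3 + 4 + 3 + 2 + 1 + 3 + 4 + 4 + 1 + 1 + 1 = 49

49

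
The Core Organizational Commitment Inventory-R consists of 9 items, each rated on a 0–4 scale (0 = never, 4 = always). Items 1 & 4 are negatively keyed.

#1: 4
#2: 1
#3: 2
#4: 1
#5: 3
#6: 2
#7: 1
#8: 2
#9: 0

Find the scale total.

Negatively keyed items use 4 − raw:
  item 1: 4 − 4 = 0
  item 4: 4 − 1 = 3
Scored items: 0, 1, 2, 3, 3, 2, 1, 2, 0
Total = 0 + 1 + 2 + 3 + 3 + 2 + 1 + 2 + 0 = 14

14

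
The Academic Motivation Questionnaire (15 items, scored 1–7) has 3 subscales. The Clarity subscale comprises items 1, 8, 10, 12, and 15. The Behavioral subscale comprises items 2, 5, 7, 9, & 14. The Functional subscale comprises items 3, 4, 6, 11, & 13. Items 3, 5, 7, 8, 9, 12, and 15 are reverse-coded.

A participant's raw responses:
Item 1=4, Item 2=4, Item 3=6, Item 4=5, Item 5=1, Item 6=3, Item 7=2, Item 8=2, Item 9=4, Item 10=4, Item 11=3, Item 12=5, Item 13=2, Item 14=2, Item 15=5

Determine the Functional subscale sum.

Functional items: 3, 4, 6, 11, 13.
Of these, item 3 is reverse-coded; reversed = (1+7) − raw = 8 − raw.
  item 3: 8 − 6 = 2
  item 4: 5
  item 6: 3
  item 11: 3
  item 13: 2
Sum = 2 + 5 + 3 + 3 + 2 = 15

15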